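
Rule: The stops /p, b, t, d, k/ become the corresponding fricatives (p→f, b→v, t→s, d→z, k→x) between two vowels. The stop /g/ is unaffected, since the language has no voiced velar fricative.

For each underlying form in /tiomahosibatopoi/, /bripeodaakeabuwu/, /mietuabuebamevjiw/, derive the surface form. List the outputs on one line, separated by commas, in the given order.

tiomahosivasofoi, brifeozaaxeavuwu, miesuavuevamevjiw

/tiomahosibatopoi/: /b/ is a stop between vowels /i/ and /a/, so it spirantizes to the fricative [v]. /t/ is a stop between vowels /a/ and /o/, so it spirantizes to the fricative [s]. /p/ is a stop between vowels /o/ and /o/, so it spirantizes to the fricative [f]. → [tiomahosivasofoi].
/bripeodaakeabuwu/: /p/ is a stop between vowels /i/ and /e/, so it spirantizes to the fricative [f]. /d/ is a stop between vowels /o/ and /a/, so it spirantizes to the fricative [z]. /k/ is a stop between vowels /a/ and /e/, so it spirantizes to the fricative [x]. /b/ is a stop between vowels /a/ and /u/, so it spirantizes to the fricative [v]. → [brifeozaaxeavuwu].
/mietuabuebamevjiw/: /t/ is a stop between vowels /e/ and /u/, so it spirantizes to the fricative [s]. /b/ is a stop between vowels /a/ and /u/, so it spirantizes to the fricative [v]. /b/ is a stop between vowels /e/ and /a/, so it spirantizes to the fricative [v]. → [miesuavuevamevjiw].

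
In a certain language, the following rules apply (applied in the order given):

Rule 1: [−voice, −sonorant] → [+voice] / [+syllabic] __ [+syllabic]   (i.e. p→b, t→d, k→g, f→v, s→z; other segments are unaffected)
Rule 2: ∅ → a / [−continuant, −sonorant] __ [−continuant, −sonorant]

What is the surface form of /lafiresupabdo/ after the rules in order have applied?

Rule 1 (intervocalic voicing): /f/ is a voiceless obstruent between vowels /a/ and /i/, so it voices to [v]. /s/ is a voiceless obstruent between vowels /e/ and /u/, so it voices to [z]. /p/ is a voiceless obstruent between vowels /u/ and /a/, so it voices to [b]. /lafiresupabdo/ → lavirezubabdo.
Rule 2 (stop-cluster a-epenthesis): /b/ and /d/ form a stop–stop cluster, so [a] is inserted between them. /lavirezubabdo/ → lavirezubabado.

lavirezubabado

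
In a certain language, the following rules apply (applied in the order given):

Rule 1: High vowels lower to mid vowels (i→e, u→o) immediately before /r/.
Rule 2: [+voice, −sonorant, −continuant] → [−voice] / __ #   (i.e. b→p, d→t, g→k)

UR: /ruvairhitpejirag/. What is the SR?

ruvaerhitpejerak

Rule 1 (pre-rhotic lowering): /i/ is a high vowel immediately before /r/, so it lowers to [e]. /i/ is a high vowel immediately before /r/, so it lowers to [e]. /ruvairhitpejirag/ → ruvaerhitpejerag.
Rule 2 (final devoicing): /g/ is a voiced stop in word-final position, so it devoices to [k]. /ruvaerhitpejerag/ → ruvaerhitpejerak.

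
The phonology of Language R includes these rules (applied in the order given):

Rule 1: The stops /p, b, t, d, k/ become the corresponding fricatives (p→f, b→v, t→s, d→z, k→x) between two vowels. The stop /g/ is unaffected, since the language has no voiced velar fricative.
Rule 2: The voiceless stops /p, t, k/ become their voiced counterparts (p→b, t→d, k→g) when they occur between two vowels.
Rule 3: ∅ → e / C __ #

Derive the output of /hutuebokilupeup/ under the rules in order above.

husuevoxilufeupe

Rule 1 (intervocalic spirantization): /t/ is a stop between vowels /u/ and /u/, so it spirantizes to the fricative [s]. /b/ is a stop between vowels /e/ and /o/, so it spirantizes to the fricative [v]. /k/ is a stop between vowels /o/ and /i/, so it spirantizes to the fricative [x]. /p/ is a stop between vowels /u/ and /e/, so it spirantizes to the fricative [f]. /hutuebokilupeup/ → husuevoxilufeup.
Rule 2 (intervocalic voicing): no segment meets the environment; /husuevoxilufeup/ is unchanged.
Rule 3 (final e-epenthesis): the form ends in the consonant /p/, so [e] is inserted word-finally. /husuevoxilufeup/ → husuevoxilufeupe.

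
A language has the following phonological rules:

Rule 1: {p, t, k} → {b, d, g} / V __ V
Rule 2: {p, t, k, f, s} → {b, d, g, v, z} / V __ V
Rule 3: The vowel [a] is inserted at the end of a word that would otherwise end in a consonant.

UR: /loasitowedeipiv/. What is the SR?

Rule 1 (intervocalic voicing): /t/ is a voiceless stop between vowels /i/ and /o/, so it voices to [d]. /p/ is a voiceless stop between vowels /i/ and /i/, so it voices to [b]. /loasitowedeipiv/ → loasidowedeibiv.
Rule 2 (intervocalic voicing): /s/ is a voiceless obstruent between vowels /a/ and /i/, so it voices to [z]. /loasidowedeibiv/ → loazidowedeibiv.
Rule 3 (final a-epenthesis): the form ends in the consonant /v/, so [a] is inserted word-finally. /loazidowedeibiv/ → loazidowedeibiva.

loazidowedeibiva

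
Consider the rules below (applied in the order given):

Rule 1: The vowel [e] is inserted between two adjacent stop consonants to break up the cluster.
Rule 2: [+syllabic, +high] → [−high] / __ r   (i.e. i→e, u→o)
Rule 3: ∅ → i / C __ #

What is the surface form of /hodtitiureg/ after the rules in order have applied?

Rule 1 (stop-cluster e-epenthesis): /d/ and /t/ form a stop–stop cluster, so [e] is inserted between them. /hodtitiureg/ → hodetitiureg.
Rule 2 (pre-rhotic lowering): /u/ is a high vowel immediately before /r/, so it lowers to [o]. /hodetitiureg/ → hodetitioreg.
Rule 3 (final i-epenthesis): the form ends in the consonant /g/, so [i] is inserted word-finally. /hodetitioreg/ → hodetitioregi.

hodetitioregi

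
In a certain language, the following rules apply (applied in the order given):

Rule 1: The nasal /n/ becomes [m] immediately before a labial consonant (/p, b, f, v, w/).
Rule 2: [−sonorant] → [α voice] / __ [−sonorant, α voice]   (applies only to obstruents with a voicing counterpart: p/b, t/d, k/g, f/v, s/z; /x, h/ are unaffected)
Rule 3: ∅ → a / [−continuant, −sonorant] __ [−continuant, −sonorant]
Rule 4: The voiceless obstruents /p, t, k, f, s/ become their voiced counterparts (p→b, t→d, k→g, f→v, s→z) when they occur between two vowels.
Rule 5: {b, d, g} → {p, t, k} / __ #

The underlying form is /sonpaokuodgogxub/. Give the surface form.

sompaoguodagokxup

Rule 1 (nasal place assimilation): /n/ precedes the labial consonant /p/, so it assimilates in place to [m]. /sonpaokuodgogxub/ → sompaokuodgogxub.
Rule 2 (regressive voicing assimilation): /g/ precedes the voiceless obstruent /x/, so it devoices to [k] by assimilation. /sompaokuodgogxub/ → sompaokuodgokxub.
Rule 3 (stop-cluster a-epenthesis): /d/ and /g/ form a stop–stop cluster, so [a] is inserted between them. /sompaokuodgokxub/ → sompaokuodagokxub.
Rule 4 (intervocalic voicing): /k/ is a voiceless obstruent between vowels /o/ and /u/, so it voices to [g]. /sompaokuodagokxub/ → sompaoguodagokxub.
Rule 5 (final devoicing): /b/ is a voiced stop in word-final position, so it devoices to [p]. /sompaoguodagokxub/ → sompaoguodagokxup.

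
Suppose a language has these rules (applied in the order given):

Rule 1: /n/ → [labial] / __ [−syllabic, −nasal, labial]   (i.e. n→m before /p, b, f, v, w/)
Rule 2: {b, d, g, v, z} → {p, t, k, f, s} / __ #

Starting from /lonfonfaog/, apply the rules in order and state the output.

Rule 1 (nasal place assimilation): /n/ precedes the labial consonant /f/, so it assimilates in place to [m]. /n/ precedes the labial consonant /f/, so it assimilates in place to [m]. /lonfonfaog/ → lomfomfaog.
Rule 2 (final devoicing): /g/ is a voiced obstruent in word-final position, so it devoices to [k]. /lomfomfaog/ → lomfomfaok.

lomfomfaok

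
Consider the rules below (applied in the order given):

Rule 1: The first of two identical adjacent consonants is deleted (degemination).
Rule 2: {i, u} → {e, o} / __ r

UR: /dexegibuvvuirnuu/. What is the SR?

Rule 1 (degemination): /vv/ is a geminate; the first /v/ deletes. /dexegibuvvuirnuu/ → dexegibuvuirnuu.
Rule 2 (pre-rhotic lowering): /i/ is a high vowel immediately before /r/, so it lowers to [e]. /dexegibuvuirnuu/ → dexegibuvuernuu.

dexegibuvuernuu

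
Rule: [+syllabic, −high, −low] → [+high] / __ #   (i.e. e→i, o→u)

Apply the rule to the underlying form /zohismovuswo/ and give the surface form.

zohismovuswu

/o/ is a mid vowel in word-final position, so it raises to [u].
The other instances of /o/ do not occur in the required environment and remain unchanged.
Surface form: [zohismovuswu].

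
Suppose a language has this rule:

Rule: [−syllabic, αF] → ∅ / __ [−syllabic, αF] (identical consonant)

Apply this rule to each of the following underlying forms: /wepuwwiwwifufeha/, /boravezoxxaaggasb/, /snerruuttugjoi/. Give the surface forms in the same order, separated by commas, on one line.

/wepuwwiwwifufeha/: /ww/ is a geminate; the first /w/ deletes. /ww/ is a geminate; the first /w/ deletes. → [wepuwiwifufeha].
/boravezoxxaaggasb/: /xx/ is a geminate; the first /x/ deletes. /gg/ is a geminate; the first /g/ deletes. → [boravezoxaagasb].
/snerruuttugjoi/: /rr/ is a geminate; the first /r/ deletes. /tt/ is a geminate; the first /t/ deletes. → [sneruutugjoi].

wepuwiwifufeha, boravezoxaagasb, sneruutugjoi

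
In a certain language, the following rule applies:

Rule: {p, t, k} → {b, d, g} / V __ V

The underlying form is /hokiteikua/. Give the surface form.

/k/ is a voiceless stop between vowels /o/ and /i/, so it voices to [g].
/t/ is a voiceless stop between vowels /i/ and /e/, so it voices to [d].
/k/ is a voiceless stop between vowels /i/ and /u/, so it voices to [g].
Surface form: [hogideigua].

hogideigua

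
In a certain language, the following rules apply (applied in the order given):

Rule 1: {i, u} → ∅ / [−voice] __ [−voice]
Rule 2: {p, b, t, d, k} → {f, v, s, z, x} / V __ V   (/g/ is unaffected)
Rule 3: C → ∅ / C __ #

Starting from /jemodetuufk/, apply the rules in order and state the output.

Rule 1 (high vowel syncope): no segment meets the environment; /jemodetuufk/ is unchanged.
Rule 2 (intervocalic spirantization): /d/ is a stop between vowels /o/ and /e/, so it spirantizes to the fricative [z]. /t/ is a stop between vowels /e/ and /u/, so it spirantizes to the fricative [s]. /jemodetuufk/ → jemozesuufk.
Rule 3 (final cluster simplification): /k/ is the second consonant of a word-final cluster /fk/, so it deletes. /jemozesuufk/ → jemozesuuf.

jemozesuuf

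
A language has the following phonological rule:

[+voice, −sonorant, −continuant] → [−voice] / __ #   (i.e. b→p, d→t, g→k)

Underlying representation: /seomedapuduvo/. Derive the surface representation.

seomedapuduvo

No segment of /seomedapuduvo/ meets the structural description of the rule, so the form surfaces unchanged.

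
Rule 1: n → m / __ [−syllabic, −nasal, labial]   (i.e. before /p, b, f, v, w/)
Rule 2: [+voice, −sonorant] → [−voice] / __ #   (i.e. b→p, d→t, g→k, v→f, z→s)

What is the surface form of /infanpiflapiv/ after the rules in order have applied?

Rule 1 (nasal place assimilation): /n/ precedes the labial consonant /f/, so it assimilates in place to [m]. /n/ precedes the labial consonant /p/, so it assimilates in place to [m]. /infanpiflapiv/ → imfampiflapiv.
Rule 2 (final devoicing): /v/ is a voiced obstruent in word-final position, so it devoices to [f]. /imfampiflapiv/ → imfampiflapif.

imfampiflapif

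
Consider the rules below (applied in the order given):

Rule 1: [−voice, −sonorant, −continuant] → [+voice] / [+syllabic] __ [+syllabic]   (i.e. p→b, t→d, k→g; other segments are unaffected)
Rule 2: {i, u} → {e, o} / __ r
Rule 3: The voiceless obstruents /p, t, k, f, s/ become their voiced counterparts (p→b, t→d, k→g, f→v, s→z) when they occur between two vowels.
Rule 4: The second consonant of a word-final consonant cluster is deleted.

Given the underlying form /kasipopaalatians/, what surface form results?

kazibobaaladian

Rule 1 (intervocalic voicing): /p/ is a voiceless stop between vowels /i/ and /o/, so it voices to [b]. /p/ is a voiceless stop between vowels /o/ and /a/, so it voices to [b]. /t/ is a voiceless stop between vowels /a/ and /i/, so it voices to [d]. /kasipopaalatians/ → kasibobaaladians.
Rule 2 (pre-rhotic lowering): no segment meets the environment; /kasibobaaladians/ is unchanged.
Rule 3 (intervocalic voicing): /s/ is a voiceless obstruent between vowels /a/ and /i/, so it voices to [z]. /kasibobaaladians/ → kazibobaaladians.
Rule 4 (final cluster simplification): /s/ is the second consonant of a word-final cluster /ns/, so it deletes. /kazibobaaladians/ → kazibobaaladian.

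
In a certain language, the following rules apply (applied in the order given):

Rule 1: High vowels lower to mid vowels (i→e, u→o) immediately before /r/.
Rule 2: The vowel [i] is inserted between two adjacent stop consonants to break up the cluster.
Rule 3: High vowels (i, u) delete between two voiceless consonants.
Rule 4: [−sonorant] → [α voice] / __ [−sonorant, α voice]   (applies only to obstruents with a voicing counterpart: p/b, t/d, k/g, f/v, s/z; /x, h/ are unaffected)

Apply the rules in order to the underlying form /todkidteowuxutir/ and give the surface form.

todikiditeowuxter

Rule 1 (pre-rhotic lowering): /i/ is a high vowel immediately before /r/, so it lowers to [e]. /todkidteowuxutir/ → todkidteowuxuter.
Rule 2 (stop-cluster i-epenthesis): /d/ and /k/ form a stop–stop cluster, so [i] is inserted between them. /d/ and /t/ form a stop–stop cluster, so [i] is inserted between them. /todkidteowuxuter/ → todikiditeowuxuter.
Rule 3 (high vowel syncope): /u/ is a high vowel flanked by voiceless consonants /x/ and /t/, so it deletes. /todikiditeowuxuter/ → todikiditeowuxter.
Rule 4 (regressive voicing assimilation): no segment meets the environment; /todikiditeowuxter/ is unchanged.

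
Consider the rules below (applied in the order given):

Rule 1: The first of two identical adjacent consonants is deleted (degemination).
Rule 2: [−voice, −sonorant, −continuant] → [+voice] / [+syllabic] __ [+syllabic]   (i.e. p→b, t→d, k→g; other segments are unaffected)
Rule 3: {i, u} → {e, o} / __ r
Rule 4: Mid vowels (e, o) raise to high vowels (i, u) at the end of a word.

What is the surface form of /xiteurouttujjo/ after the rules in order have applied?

xideorouduju

Rule 1 (degemination): /tt/ is a geminate; the first /t/ deletes. /jj/ is a geminate; the first /j/ deletes. /xiteurouttujjo/ → xiteuroutujo.
Rule 2 (intervocalic voicing): /t/ is a voiceless stop between vowels /i/ and /e/, so it voices to [d]. /t/ is a voiceless stop between vowels /u/ and /u/, so it voices to [d]. /xiteuroutujo/ → xideuroudujo.
Rule 3 (pre-rhotic lowering): /u/ is a high vowel immediately before /r/, so it lowers to [o]. /xideuroudujo/ → xideoroudujo.
Rule 4 (final vowel raising): /o/ is a mid vowel in word-final position, so it raises to [u]. /xideoroudujo/ → xideorouduju.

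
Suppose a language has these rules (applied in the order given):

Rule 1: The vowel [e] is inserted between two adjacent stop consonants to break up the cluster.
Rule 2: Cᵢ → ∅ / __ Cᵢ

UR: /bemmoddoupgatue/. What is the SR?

Rule 1 (stop-cluster e-epenthesis): /d/ and /d/ form a stop–stop cluster, so [e] is inserted between them. /p/ and /g/ form a stop–stop cluster, so [e] is inserted between them. /bemmoddoupgatue/ → bemmodedoupegatue.
Rule 2 (degemination): /mm/ is a geminate; the first /m/ deletes. /bemmodedoupegatue/ → bemodedoupegatue.

bemodedoupegatue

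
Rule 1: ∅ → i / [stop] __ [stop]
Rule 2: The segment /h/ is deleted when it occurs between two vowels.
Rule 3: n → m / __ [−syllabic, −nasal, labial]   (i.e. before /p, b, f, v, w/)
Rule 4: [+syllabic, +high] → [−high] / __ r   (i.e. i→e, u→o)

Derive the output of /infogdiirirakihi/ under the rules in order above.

Rule 1 (stop-cluster i-epenthesis): /g/ and /d/ form a stop–stop cluster, so [i] is inserted between them. /infogdiirirakihi/ → infogidiirirakihi.
Rule 2 (intervocalic h-deletion): /h/ occurs between vowels /i/ and /i/, so it deletes. /infogidiirirakihi/ → infogidiirirakii.
Rule 3 (nasal place assimilation): /n/ precedes the labial consonant /f/, so it assimilates in place to [m]. /infogidiirirakii/ → imfogidiirirakii.
Rule 4 (pre-rhotic lowering): /i/ is a high vowel immediately before /r/, so it lowers to [e]. /i/ is a high vowel immediately before /r/, so it lowers to [e]. /imfogidiirirakii/ → imfogidiererakii.

imfogidiererakii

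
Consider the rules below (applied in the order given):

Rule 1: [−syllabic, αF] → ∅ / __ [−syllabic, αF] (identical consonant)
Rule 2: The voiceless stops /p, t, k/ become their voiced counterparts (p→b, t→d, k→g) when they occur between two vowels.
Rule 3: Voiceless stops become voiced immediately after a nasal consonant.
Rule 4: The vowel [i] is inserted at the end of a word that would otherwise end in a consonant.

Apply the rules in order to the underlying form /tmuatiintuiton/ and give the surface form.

Rule 1 (degemination): no segment meets the environment; /tmuatiintuiton/ is unchanged.
Rule 2 (intervocalic voicing): /t/ is a voiceless stop between vowels /a/ and /i/, so it voices to [d]. /t/ is a voiceless stop between vowels /i/ and /o/, so it voices to [d]. /tmuatiintuiton/ → tmuadiintuidon.
Rule 3 (post-nasal voicing): /t/ is a voiceless stop immediately after the nasal /n/, so it voices to [d]. /tmuadiintuidon/ → tmuadiinduidon.
Rule 4 (final i-epenthesis): the form ends in the consonant /n/, so [i] is inserted word-finally. /tmuadiinduidon/ → tmuadiinduidoni.

tmuadiinduidoni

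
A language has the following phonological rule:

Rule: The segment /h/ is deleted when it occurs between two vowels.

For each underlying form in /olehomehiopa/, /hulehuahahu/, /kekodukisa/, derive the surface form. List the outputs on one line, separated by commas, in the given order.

/olehomehiopa/: /h/ occurs between vowels /e/ and /o/, so it deletes. /h/ occurs between vowels /e/ and /i/, so it deletes. → [oleomeiopa].
/hulehuahahu/: /h/ occurs between vowels /e/ and /u/, so it deletes. /h/ occurs between vowels /a/ and /a/, so it deletes. /h/ occurs between vowels /a/ and /u/, so it deletes. → [huleuaau].
/kekodukisa/: the rule's environment is not met; surfaces unchanged as [kekodukisa].

oleomeiopa, huleuaau, kekodukisa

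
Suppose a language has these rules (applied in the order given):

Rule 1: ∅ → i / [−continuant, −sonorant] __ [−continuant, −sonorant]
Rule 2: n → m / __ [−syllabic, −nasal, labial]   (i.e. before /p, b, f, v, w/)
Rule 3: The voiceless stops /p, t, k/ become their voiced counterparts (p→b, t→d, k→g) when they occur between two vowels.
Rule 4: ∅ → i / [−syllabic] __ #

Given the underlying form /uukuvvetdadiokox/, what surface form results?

uuguvvedidadiogoxi

Rule 1 (stop-cluster i-epenthesis): /t/ and /d/ form a stop–stop cluster, so [i] is inserted between them. /uukuvvetdadiokox/ → uukuvvetidadiokox.
Rule 2 (nasal place assimilation): no segment meets the environment; /uukuvvetidadiokox/ is unchanged.
Rule 3 (intervocalic voicing): /k/ is a voiceless stop between vowels /u/ and /u/, so it voices to [g]. /t/ is a voiceless stop between vowels /e/ and /i/, so it voices to [d]. /k/ is a voiceless stop between vowels /o/ and /o/, so it voices to [g]. /uukuvvetidadiokox/ → uuguvvedidadiogox.
Rule 4 (final i-epenthesis): the form ends in the consonant /x/, so [i] is inserted word-finally. /uuguvvedidadiogox/ → uuguvvedidadiogoxi.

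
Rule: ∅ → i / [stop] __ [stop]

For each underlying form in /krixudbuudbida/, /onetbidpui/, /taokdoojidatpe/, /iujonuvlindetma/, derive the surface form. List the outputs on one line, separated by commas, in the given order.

/krixudbuudbida/: /d/ and /b/ form a stop–stop cluster, so [i] is inserted between them. /d/ and /b/ form a stop–stop cluster, so [i] is inserted between them. → [krixudibuudibida].
/onetbidpui/: /t/ and /b/ form a stop–stop cluster, so [i] is inserted between them. /d/ and /p/ form a stop–stop cluster, so [i] is inserted between them. → [onetibidipui].
/taokdoojidatpe/: /k/ and /d/ form a stop–stop cluster, so [i] is inserted between them. /t/ and /p/ form a stop–stop cluster, so [i] is inserted between them. → [taokidoojidatipe].
/iujonuvlindetma/: the rule's environment is not met; surfaces unchanged as [iujonuvlindetma].

krixudibuudibida, onetibidipui, taokidoojidatipe, iujonuvlindetma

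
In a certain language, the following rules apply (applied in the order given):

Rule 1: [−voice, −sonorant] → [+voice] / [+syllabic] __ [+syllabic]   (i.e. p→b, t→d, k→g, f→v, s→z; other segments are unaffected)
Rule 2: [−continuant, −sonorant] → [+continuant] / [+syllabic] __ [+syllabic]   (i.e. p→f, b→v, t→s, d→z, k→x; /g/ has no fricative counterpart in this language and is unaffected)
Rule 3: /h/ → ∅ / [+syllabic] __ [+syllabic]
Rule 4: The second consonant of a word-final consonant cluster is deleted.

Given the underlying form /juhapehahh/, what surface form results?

juaveah

Rule 1 (intervocalic voicing): /p/ is a voiceless obstruent between vowels /a/ and /e/, so it voices to [b]. /juhapehahh/ → juhabehahh.
Rule 2 (intervocalic spirantization): /b/ is a stop between vowels /a/ and /e/, so it spirantizes to the fricative [v]. /juhabehahh/ → juhavehahh.
Rule 3 (intervocalic h-deletion): /h/ occurs between vowels /u/ and /a/, so it deletes. /h/ occurs between vowels /e/ and /a/, so it deletes. /juhavehahh/ → juaveahh.
Rule 4 (final cluster simplification): /h/ is the second consonant of a word-final cluster /hh/, so it deletes. /juaveahh/ → juaveah.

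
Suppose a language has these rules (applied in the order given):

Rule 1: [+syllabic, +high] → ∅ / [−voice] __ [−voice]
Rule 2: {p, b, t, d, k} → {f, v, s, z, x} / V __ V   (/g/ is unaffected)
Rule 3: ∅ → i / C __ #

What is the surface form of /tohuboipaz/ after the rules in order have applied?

tohuvoifazi

Rule 1 (high vowel syncope): no segment meets the environment; /tohuboipaz/ is unchanged.
Rule 2 (intervocalic spirantization): /b/ is a stop between vowels /u/ and /o/, so it spirantizes to the fricative [v]. /p/ is a stop between vowels /i/ and /a/, so it spirantizes to the fricative [f]. /tohuboipaz/ → tohuvoifaz.
Rule 3 (final i-epenthesis): the form ends in the consonant /z/, so [i] is inserted word-finally. /tohuvoifaz/ → tohuvoifazi.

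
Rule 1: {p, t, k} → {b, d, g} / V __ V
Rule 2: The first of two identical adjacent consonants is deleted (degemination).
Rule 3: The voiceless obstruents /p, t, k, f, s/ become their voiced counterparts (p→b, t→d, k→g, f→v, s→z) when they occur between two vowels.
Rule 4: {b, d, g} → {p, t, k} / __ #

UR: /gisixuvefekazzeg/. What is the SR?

gizixuvevegazek

Rule 1 (intervocalic voicing): /k/ is a voiceless stop between vowels /e/ and /a/, so it voices to [g]. /gisixuvefekazzeg/ → gisixuvefegazzeg.
Rule 2 (degemination): /zz/ is a geminate; the first /z/ deletes. /gisixuvefegazzeg/ → gisixuvefegazeg.
Rule 3 (intervocalic voicing): /s/ is a voiceless obstruent between vowels /i/ and /i/, so it voices to [z]. /f/ is a voiceless obstruent between vowels /e/ and /e/, so it voices to [v]. /gisixuvefegazeg/ → gizixuvevegazeg.
Rule 4 (final devoicing): /g/ is a voiced stop in word-final position, so it devoices to [k]. /gizixuvevegazeg/ → gizixuvevegazek.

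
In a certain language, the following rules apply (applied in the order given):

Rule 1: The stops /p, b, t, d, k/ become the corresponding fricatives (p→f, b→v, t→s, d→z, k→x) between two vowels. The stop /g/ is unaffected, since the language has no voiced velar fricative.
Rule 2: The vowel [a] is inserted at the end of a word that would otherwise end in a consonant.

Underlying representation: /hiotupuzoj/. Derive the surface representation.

hiosufuzoja

Rule 1 (intervocalic spirantization): /t/ is a stop between vowels /o/ and /u/, so it spirantizes to the fricative [s]. /p/ is a stop between vowels /u/ and /u/, so it spirantizes to the fricative [f]. /hiotupuzoj/ → hiosufuzoj.
Rule 2 (final a-epenthesis): the form ends in the consonant /j/, so [a] is inserted word-finally. /hiosufuzoj/ → hiosufuzoja.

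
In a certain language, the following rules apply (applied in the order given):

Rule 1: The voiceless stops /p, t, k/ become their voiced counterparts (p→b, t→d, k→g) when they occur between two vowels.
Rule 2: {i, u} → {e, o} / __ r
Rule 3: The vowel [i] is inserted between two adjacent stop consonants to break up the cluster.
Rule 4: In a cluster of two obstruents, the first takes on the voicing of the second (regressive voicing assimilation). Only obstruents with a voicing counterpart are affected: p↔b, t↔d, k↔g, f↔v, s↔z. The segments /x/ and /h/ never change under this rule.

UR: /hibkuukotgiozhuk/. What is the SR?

Rule 1 (intervocalic voicing): /k/ is a voiceless stop between vowels /u/ and /o/, so it voices to [g]. /hibkuukotgiozhuk/ → hibkuugotgiozhuk.
Rule 2 (pre-rhotic lowering): no segment meets the environment; /hibkuugotgiozhuk/ is unchanged.
Rule 3 (stop-cluster i-epenthesis): /b/ and /k/ form a stop–stop cluster, so [i] is inserted between them. /t/ and /g/ form a stop–stop cluster, so [i] is inserted between them. /hibkuugotgiozhuk/ → hibikuugotigiozhuk.
Rule 4 (regressive voicing assimilation): /z/ precedes the voiceless obstruent /h/, so it devoices to [s] by assimilation. /hibikuugotigiozhuk/ → hibikuugotigioshuk.

hibikuugotigioshuk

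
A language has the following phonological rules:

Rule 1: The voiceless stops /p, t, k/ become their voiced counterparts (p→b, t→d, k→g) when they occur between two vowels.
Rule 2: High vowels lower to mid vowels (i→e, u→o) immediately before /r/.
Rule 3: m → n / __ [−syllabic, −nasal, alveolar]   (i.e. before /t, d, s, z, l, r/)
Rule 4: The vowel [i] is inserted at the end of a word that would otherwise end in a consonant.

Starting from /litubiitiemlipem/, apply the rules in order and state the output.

Rule 1 (intervocalic voicing): /t/ is a voiceless stop between vowels /i/ and /u/, so it voices to [d]. /t/ is a voiceless stop between vowels /i/ and /i/, so it voices to [d]. /p/ is a voiceless stop between vowels /i/ and /e/, so it voices to [b]. /litubiitiemlipem/ → lidubiidiemlibem.
Rule 2 (pre-rhotic lowering): no segment meets the environment; /lidubiidiemlibem/ is unchanged.
Rule 3 (nasal place assimilation): /m/ precedes the alveolar consonant /l/, so it assimilates in place to [n]. /lidubiidiemlibem/ → lidubiidienlibem.
Rule 4 (final i-epenthesis): the form ends in the consonant /m/, so [i] is inserted word-finally. /lidubiidienlibem/ → lidubiidienlibemi.

lidubiidienlibemi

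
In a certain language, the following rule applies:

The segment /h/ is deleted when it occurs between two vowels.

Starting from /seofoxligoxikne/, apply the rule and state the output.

seofoxligoxikne

No segment of /seofoxligoxikne/ meets the structural description of the rule, so the form surfaces unchanged.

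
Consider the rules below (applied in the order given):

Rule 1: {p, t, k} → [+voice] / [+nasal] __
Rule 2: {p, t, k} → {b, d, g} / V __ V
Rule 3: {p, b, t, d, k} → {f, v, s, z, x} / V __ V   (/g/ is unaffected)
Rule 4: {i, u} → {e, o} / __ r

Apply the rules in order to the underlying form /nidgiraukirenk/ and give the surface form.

Rule 1 (post-nasal voicing): /k/ is a voiceless stop immediately after the nasal /n/, so it voices to [g]. /nidgiraukirenk/ → nidgiraukireng.
Rule 2 (intervocalic voicing): /k/ is a voiceless stop between vowels /u/ and /i/, so it voices to [g]. /nidgiraukireng/ → nidgiraugireng.
Rule 3 (intervocalic spirantization): no segment meets the environment; /nidgiraugireng/ is unchanged.
Rule 4 (pre-rhotic lowering): /i/ is a high vowel immediately before /r/, so it lowers to [e]. /i/ is a high vowel immediately before /r/, so it lowers to [e]. /nidgiraugireng/ → nidgeraugereng.

nidgeraugereng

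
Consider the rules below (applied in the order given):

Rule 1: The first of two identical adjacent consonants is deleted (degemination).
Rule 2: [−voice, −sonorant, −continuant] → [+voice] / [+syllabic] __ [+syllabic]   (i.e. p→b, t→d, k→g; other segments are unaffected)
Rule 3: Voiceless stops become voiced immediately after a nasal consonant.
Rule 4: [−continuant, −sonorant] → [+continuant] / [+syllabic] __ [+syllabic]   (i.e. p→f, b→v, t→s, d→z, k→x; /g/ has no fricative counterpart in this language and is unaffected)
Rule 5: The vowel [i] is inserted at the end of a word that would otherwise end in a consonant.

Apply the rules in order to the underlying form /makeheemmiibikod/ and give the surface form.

mageheemiivigodi

Rule 1 (degemination): /mm/ is a geminate; the first /m/ deletes. /makeheemmiibikod/ → makeheemiibikod.
Rule 2 (intervocalic voicing): /k/ is a voiceless stop between vowels /a/ and /e/, so it voices to [g]. /k/ is a voiceless stop between vowels /i/ and /o/, so it voices to [g]. /makeheemiibikod/ → mageheemiibigod.
Rule 3 (post-nasal voicing): no segment meets the environment; /mageheemiibigod/ is unchanged.
Rule 4 (intervocalic spirantization): /b/ is a stop between vowels /i/ and /i/, so it spirantizes to the fricative [v]. /mageheemiibigod/ → mageheemiivigod.
Rule 5 (final i-epenthesis): the form ends in the consonant /d/, so [i] is inserted word-finally. /mageheemiivigod/ → mageheemiivigodi.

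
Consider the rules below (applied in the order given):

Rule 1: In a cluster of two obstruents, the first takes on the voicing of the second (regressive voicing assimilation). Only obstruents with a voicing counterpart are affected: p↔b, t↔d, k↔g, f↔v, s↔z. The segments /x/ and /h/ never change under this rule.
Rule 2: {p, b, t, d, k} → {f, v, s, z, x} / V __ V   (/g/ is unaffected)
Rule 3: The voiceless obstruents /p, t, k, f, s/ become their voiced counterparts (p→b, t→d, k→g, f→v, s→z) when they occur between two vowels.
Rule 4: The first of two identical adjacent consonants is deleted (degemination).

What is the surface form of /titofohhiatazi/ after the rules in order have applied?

Rule 1 (regressive voicing assimilation): no segment meets the environment; /titofohhiatazi/ is unchanged.
Rule 2 (intervocalic spirantization): /t/ is a stop between vowels /i/ and /o/, so it spirantizes to the fricative [s]. /t/ is a stop between vowels /a/ and /a/, so it spirantizes to the fricative [s]. /titofohhiatazi/ → tisofohhiasazi.
Rule 3 (intervocalic voicing): /s/ is a voiceless obstruent between vowels /i/ and /o/, so it voices to [z]. /f/ is a voiceless obstruent between vowels /o/ and /o/, so it voices to [v]. /s/ is a voiceless obstruent between vowels /a/ and /a/, so it voices to [z]. /tisofohhiasazi/ → tizovohhiazazi.
Rule 4 (degemination): /hh/ is a geminate; the first /h/ deletes. /tizovohhiazazi/ → tizovohiazazi.

tizovohiazazi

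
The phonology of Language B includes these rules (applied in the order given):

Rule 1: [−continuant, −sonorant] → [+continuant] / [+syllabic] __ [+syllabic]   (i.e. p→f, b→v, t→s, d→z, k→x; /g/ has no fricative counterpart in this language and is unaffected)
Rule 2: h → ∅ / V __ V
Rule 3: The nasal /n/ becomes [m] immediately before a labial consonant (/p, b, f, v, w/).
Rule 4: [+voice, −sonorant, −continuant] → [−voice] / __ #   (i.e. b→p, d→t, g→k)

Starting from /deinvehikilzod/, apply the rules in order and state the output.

Rule 1 (intervocalic spirantization): /k/ is a stop between vowels /i/ and /i/, so it spirantizes to the fricative [x]. /deinvehikilzod/ → deinvehixilzod.
Rule 2 (intervocalic h-deletion): /h/ occurs between vowels /e/ and /i/, so it deletes. /deinvehixilzod/ → deinveixilzod.
Rule 3 (nasal place assimilation): /n/ precedes the labial consonant /v/, so it assimilates in place to [m]. /deinveixilzod/ → deimveixilzod.
Rule 4 (final devoicing): /d/ is a voiced stop in word-final position, so it devoices to [t]. /deimveixilzod/ → deimveixilzot.

deimveixilzot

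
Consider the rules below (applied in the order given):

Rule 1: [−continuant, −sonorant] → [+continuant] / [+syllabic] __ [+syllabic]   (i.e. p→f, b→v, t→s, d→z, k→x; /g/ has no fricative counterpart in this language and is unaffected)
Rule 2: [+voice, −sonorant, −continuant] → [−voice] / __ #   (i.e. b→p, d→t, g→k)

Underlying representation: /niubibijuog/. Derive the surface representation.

niuvivijuok

Rule 1 (intervocalic spirantization): /b/ is a stop between vowels /u/ and /i/, so it spirantizes to the fricative [v]. /b/ is a stop between vowels /i/ and /i/, so it spirantizes to the fricative [v]. /niubibijuog/ → niuvivijuog.
Rule 2 (final devoicing): /g/ is a voiced stop in word-final position, so it devoices to [k]. /niuvivijuog/ → niuvivijuok.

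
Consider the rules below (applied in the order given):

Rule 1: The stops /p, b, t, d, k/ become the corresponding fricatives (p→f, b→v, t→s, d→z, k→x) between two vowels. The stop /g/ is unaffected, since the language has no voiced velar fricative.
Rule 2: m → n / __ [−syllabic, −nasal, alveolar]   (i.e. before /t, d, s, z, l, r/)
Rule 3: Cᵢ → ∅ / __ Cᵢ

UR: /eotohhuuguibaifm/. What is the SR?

eosohuuguivaifm

Rule 1 (intervocalic spirantization): /t/ is a stop between vowels /o/ and /o/, so it spirantizes to the fricative [s]. /b/ is a stop between vowels /i/ and /a/, so it spirantizes to the fricative [v]. /eotohhuuguibaifm/ → eosohhuuguivaifm.
Rule 2 (nasal place assimilation): no segment meets the environment; /eosohhuuguivaifm/ is unchanged.
Rule 3 (degemination): /hh/ is a geminate; the first /h/ deletes. /eosohhuuguivaifm/ → eosohuuguivaifm.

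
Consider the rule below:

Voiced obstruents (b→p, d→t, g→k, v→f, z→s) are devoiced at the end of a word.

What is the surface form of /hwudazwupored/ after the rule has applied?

hwudazwuporet

Scanning /hwudazwupored/: /d/ at position 4 is not in the conditioning environment; /z/ at position 6 is not in the conditioning environment; /d/ is a voiced obstruent in word-final position, so it devoices to [t].
Result: [hwudazwuporet].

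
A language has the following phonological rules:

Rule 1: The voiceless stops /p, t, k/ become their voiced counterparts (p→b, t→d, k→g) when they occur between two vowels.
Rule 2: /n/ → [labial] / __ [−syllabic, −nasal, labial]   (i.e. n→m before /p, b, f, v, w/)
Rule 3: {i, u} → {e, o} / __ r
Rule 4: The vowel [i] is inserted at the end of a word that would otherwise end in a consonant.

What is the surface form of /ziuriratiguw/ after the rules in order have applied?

Rule 1 (intervocalic voicing): /t/ is a voiceless stop between vowels /a/ and /i/, so it voices to [d]. /ziuriratiguw/ → ziuriradiguw.
Rule 2 (nasal place assimilation): no segment meets the environment; /ziuriradiguw/ is unchanged.
Rule 3 (pre-rhotic lowering): /u/ is a high vowel immediately before /r/, so it lowers to [o]. /i/ is a high vowel immediately before /r/, so it lowers to [e]. /ziuriradiguw/ → zioreradiguw.
Rule 4 (final i-epenthesis): the form ends in the consonant /w/, so [i] is inserted word-finally. /zioreradiguw/ → zioreradiguwi.

zioreradiguwi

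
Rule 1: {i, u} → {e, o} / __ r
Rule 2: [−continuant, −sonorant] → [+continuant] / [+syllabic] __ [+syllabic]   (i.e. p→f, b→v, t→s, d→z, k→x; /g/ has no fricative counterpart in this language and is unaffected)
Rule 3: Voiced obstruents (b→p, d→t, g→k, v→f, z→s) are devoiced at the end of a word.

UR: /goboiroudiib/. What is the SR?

govoerouziip

Rule 1 (pre-rhotic lowering): /i/ is a high vowel immediately before /r/, so it lowers to [e]. /goboiroudiib/ → goboeroudiib.
Rule 2 (intervocalic spirantization): /b/ is a stop between vowels /o/ and /o/, so it spirantizes to the fricative [v]. /d/ is a stop between vowels /u/ and /i/, so it spirantizes to the fricative [z]. /goboeroudiib/ → govoerouziib.
Rule 3 (final devoicing): /b/ is a voiced obstruent in word-final position, so it devoices to [p]. /govoerouziib/ → govoerouziip.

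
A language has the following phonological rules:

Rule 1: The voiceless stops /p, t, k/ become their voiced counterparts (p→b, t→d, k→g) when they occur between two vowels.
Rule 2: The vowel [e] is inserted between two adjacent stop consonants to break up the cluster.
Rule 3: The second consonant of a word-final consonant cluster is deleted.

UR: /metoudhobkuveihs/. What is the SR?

Rule 1 (intervocalic voicing): /t/ is a voiceless stop between vowels /e/ and /o/, so it voices to [d]. /metoudhobkuveihs/ → medoudhobkuveihs.
Rule 2 (stop-cluster e-epenthesis): /b/ and /k/ form a stop–stop cluster, so [e] is inserted between them. /medoudhobkuveihs/ → medoudhobekuveihs.
Rule 3 (final cluster simplification): /s/ is the second consonant of a word-final cluster /hs/, so it deletes. /medoudhobekuveihs/ → medoudhobekuveih.

medoudhobekuveih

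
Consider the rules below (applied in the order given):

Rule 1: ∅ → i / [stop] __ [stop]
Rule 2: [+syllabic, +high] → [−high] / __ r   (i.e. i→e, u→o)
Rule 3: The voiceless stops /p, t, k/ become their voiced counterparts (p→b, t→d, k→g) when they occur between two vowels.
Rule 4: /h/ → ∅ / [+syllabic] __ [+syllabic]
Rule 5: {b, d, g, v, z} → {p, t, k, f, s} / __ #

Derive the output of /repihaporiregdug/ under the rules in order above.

rebiaboreregiduk

Rule 1 (stop-cluster i-epenthesis): /g/ and /d/ form a stop–stop cluster, so [i] is inserted between them. /repihaporiregdug/ → repihaporiregidug.
Rule 2 (pre-rhotic lowering): /i/ is a high vowel immediately before /r/, so it lowers to [e]. /repihaporiregidug/ → repihaporeregidug.
Rule 3 (intervocalic voicing): /p/ is a voiceless stop between vowels /e/ and /i/, so it voices to [b]. /p/ is a voiceless stop between vowels /a/ and /o/, so it voices to [b]. /repihaporeregidug/ → rebihaboreregidug.
Rule 4 (intervocalic h-deletion): /h/ occurs between vowels /i/ and /a/, so it deletes. /rebihaboreregidug/ → rebiaboreregidug.
Rule 5 (final devoicing): /g/ is a voiced obstruent in word-final position, so it devoices to [k]. /rebiaboreregidug/ → rebiaboreregiduk.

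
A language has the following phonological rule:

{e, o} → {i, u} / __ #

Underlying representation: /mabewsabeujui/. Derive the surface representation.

No segment of /mabewsabeujui/ meets the structural description of the rule, so the form surfaces unchanged.

mabewsabeujui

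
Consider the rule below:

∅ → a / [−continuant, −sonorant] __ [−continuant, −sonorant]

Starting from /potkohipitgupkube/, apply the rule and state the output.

potakohipitagupakube

/t/ and /k/ form a stop–stop cluster, so [a] is inserted between them.
/t/ and /g/ form a stop–stop cluster, so [a] is inserted between them.
/p/ and /k/ form a stop–stop cluster, so [a] is inserted between them.
Surface form: [potakohipitagupakube].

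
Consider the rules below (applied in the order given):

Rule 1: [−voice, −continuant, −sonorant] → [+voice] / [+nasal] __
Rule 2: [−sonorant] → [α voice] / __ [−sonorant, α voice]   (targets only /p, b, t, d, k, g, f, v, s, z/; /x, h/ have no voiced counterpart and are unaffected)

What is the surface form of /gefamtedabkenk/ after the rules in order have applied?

Rule 1 (post-nasal voicing): /t/ is a voiceless stop immediately after the nasal /m/, so it voices to [d]. /k/ is a voiceless stop immediately after the nasal /n/, so it voices to [g]. /gefamtedabkenk/ → gefamdedabkeng.
Rule 2 (regressive voicing assimilation): /b/ precedes the voiceless obstruent /k/, so it devoices to [p] by assimilation. /gefamdedabkeng/ → gefamdedapkeng.

gefamdedapkeng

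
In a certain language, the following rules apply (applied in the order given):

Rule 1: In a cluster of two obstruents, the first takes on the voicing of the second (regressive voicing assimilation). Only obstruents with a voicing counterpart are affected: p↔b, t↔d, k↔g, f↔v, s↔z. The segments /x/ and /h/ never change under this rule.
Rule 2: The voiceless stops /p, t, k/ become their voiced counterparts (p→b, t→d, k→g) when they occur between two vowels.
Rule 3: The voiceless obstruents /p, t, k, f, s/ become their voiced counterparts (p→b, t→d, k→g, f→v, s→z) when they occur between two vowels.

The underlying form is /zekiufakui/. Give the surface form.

zegiuvagui

Rule 1 (regressive voicing assimilation): no segment meets the environment; /zekiufakui/ is unchanged.
Rule 2 (intervocalic voicing): /k/ is a voiceless stop between vowels /e/ and /i/, so it voices to [g]. /k/ is a voiceless stop between vowels /a/ and /u/, so it voices to [g]. /zekiufakui/ → zegiufagui.
Rule 3 (intervocalic voicing): /f/ is a voiceless obstruent between vowels /u/ and /a/, so it voices to [v]. /zegiufagui/ → zegiuvagui.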